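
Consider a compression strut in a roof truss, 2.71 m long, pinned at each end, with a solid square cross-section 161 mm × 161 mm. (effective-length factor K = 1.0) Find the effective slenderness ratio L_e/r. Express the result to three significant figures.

For a square r = a/√12 = 161/√12 = 46.48 mm
L_e = K·L = 1 × 2.71 m = 2.710 m = 2710.0 mm
λ = L_e / r_min = 2710.0 / 46.48 = 58.3

λ ≈ 58.3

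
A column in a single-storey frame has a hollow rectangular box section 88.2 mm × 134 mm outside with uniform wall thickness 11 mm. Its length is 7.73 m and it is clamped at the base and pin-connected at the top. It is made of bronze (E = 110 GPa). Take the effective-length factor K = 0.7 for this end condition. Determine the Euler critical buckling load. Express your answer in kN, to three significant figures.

P_cr ≈ 184 kN

Inner dimensions: h_i = 134 − 2×11 = 112.0 mm, b_i = 88.2 − 2×11 = 66.20 mm
Weak-axis I_min = (h_o·b_o³ − h_i·b_i³)/12 with b_o = 88.2, b_i = 66.20 mm (shorter outer/inner sides).
I_min = (134×88.2³ − 112.0×66.20³)/12 = 4.954×10^6 mm⁴
I = 4.954×10^6 mm⁴ = 4.954×10^-6 m⁴
Effective length L_e = K·L = 0.7 × 7.73 = 5.411 m
P_cr = π²EI / L_e² = π² × 110×10⁹ × 4.954×10^-6 / 5.411² = 1.837×10^5 N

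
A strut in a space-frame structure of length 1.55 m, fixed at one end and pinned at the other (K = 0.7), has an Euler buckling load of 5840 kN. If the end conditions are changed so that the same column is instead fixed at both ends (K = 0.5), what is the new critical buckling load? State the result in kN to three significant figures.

P_cr ∝ 1/K², so P_cr,new = P_cr,old × (K_old/K_new)² = 5840 × (0.7/0.5)²
= 5840 × 1.960 = 11400 kN

P_cr ≈ 11400 kN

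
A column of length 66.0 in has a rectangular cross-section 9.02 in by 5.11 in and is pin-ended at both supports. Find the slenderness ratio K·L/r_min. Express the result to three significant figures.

For a rectangle r_min = b/√12 = 5.11/√12 = 1.475 in
L_e = K·L = 1 × 66.0 = 66.00 in
λ = L_e / r_min = 66.000 / 1.475 = 44.7

λ ≈ 44.7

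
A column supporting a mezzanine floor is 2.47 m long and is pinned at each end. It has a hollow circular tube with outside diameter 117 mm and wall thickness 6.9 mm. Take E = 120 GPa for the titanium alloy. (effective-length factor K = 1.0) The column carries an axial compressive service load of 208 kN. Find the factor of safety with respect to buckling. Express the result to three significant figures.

n ≈ 3.39

Inner diameter d_i = 117 − 2×6.9 = 103.2 mm
I = π(d_o⁴ − d_i⁴)/64 = π(117⁴ − 103.2⁴)/64 = 3.631×10^6 mm⁴
I = 3.631×10^6 mm⁴ = 3.631×10^-6 m⁴
Effective length L_e = K·L = 1 × 2.47 = 2.470 m
P_cr = π²EI / L_e² = π² × 120×10⁹ × 3.631×10^-6 / 2.470² = 7.048×10^5 N
Factor of safety n = P_cr / P = 704.79 / 208 = 3.39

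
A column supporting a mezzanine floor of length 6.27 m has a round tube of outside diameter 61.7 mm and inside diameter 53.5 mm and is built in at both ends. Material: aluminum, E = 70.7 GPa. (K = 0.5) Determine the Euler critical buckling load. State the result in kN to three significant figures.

d_o = 61.7 mm, d_i = 53.5 mm
I = π(d_o⁴ − d_i⁴)/64 = π(61.7⁴ − 53.50⁴)/64 = 3.092×10^5 mm⁴
I = 3.092×10^5 mm⁴ = 3.092×10^-7 m⁴
Effective length L_e = K·L = 0.5 × 6.27 = 3.135 m
P_cr = π²EI / L_e² = π² × 70.7×10⁹ × 3.092×10^-7 / 3.135² = 2.196×10^4 N

P_cr ≈ 22.0 kN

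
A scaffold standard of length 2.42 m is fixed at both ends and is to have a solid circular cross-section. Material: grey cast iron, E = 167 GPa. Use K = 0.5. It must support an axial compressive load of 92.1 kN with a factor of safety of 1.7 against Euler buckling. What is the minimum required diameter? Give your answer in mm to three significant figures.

d ≈ 41.0 mm

Required P_cr = n·P = 1.7 × 92.1 = 156.6 kN
L_e = K·L = 0.5 × 2.42 = 1.210 m
Required I = P_cr·L_e²/(π²E) = 1.566×10^5 × 1.210² / (π² × 1.67×10^11) = 1.391×10^-7 m⁴
I_req = 1.391×10^5 mm⁴
Solid circle: I = πd⁴/64  ⇒  d = (64I/π)^(1/4) = (64×1.391×10^5/π)^(1/4) = 41.0 mm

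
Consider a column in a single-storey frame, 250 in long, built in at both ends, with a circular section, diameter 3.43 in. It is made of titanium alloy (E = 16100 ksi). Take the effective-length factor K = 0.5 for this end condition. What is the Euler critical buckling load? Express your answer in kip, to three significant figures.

P_cr ≈ 69.1 kip

I = πd⁴/64 = π×3.43⁴/64 = 6.794 in⁴
Effective length L_e = K·L = 0.5 × 250 = 125.0 in
P_cr = π²EI / L_e² = π² × 16100×10³ × 6.794 / 125.0² = 6.910×10^4 lb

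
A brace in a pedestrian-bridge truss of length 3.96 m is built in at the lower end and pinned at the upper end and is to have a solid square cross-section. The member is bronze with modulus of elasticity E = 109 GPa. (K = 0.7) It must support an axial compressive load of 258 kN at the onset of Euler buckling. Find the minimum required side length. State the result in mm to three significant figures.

L_e = K·L = 0.7 × 3.96 = 2.772 m
Required I = P_cr·L_e²/(π²E) = 2.580×10^5 × 2.772² / (π² × 1.09×10^11) = 1.843×10^-6 m⁴
I_req = 1.843×10^6 mm⁴
Solid square: I = a⁴/12  ⇒  a = (12I)^(1/4) = (12×1.843×10^6)^(1/4) = 68.6 mm

a ≈ 68.6 mm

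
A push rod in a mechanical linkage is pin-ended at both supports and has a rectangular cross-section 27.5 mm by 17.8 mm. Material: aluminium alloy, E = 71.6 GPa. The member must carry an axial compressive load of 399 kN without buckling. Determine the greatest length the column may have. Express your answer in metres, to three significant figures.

L_max ≈ 0.151 m

Buckling occurs about the weak axis: I_min = h·b³/12 with b = 17.8 mm (the shorter side).
I_min = 27.5×17.8³/12 = 1.292×10^4 mm⁴
I = 1.292×10^-8 m⁴
At the buckling limit P_cr = P = 3.990×10^5 N
From P_cr = π²EI/(K·L)²:  L = (1/K)·√(π²EI/P_cr) = (1/1)·√(π²×7.16×10^10×1.292×10^-8/3.990×10^5)
L = 0.151 m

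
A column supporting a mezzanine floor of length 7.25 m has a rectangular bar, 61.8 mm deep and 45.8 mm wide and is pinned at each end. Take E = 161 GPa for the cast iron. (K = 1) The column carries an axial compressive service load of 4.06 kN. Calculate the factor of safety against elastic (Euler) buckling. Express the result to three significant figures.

Buckling occurs about the weak axis: I_min = h·b³/12 with b = 45.8 mm (the shorter side).
I_min = 61.8×45.8³/12 = 4.948×10^5 mm⁴
I = 4.948×10^5 mm⁴ = 4.948×10^-7 m⁴
Effective length L_e = K·L = 1 × 7.25 = 7.250 m
P_cr = π²EI / L_e² = π² × 161×10⁹ × 4.948×10^-7 / 7.250² = 1.496×10^4 N
Factor of safety n = P_cr / P = 14.957 / 4.06 = 3.68

n ≈ 3.68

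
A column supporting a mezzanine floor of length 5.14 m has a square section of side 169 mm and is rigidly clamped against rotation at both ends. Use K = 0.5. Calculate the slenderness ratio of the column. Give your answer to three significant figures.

For a square r = a/√12 = 169/√12 = 48.79 mm
L_e = K·L = 0.5 × 5.14 m = 2.570 m = 2570.0 mm
λ = L_e / r_min = 2570.0 / 48.79 = 52.7

λ ≈ 52.7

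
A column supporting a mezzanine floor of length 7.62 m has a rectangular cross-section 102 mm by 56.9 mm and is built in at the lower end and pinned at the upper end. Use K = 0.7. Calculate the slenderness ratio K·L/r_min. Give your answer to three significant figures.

λ ≈ 325

Buckling occurs about the weak axis: I_min = h·b³/12 with b = 56.9 mm (the shorter side).
I_min = 102×56.9³/12 = 1.566×10^6 mm⁴
A = 5.804×10^3 mm²;  r_min = √(I/A) = √(1.566×10^6/5.804×10^3) = 16.43 mm
L_e = K·L = 0.7 × 7.62 m = 5.334 m = 5334.0 mm
λ = L_e / r_min = 5334.0 / 16.43 = 325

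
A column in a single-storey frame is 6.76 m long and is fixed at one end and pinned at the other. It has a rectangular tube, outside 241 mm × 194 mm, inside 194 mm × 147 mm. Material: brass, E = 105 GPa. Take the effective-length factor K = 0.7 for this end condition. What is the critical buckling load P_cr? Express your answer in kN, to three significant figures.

P_cr ≈ 4410 kN

Weak-axis I_min = (h_o·b_o³ − h_i·b_i³)/12 with b_o = 194, b_i = 147.0 mm (shorter outer/inner sides).
I_min = (241×194³ − 194.0×147.0³)/12 = 9.528×10^7 mm⁴
I = 9.528×10^7 mm⁴ = 9.528×10^-5 m⁴
Effective length L_e = K·L = 0.7 × 6.76 = 4.732 m
P_cr = π²EI / L_e² = π² × 105×10⁹ × 9.528×10^-5 / 4.732² = 4.410×10^6 N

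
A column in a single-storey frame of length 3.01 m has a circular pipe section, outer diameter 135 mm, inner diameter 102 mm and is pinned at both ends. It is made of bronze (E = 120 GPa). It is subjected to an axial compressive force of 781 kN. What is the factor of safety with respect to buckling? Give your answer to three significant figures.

d_o = 135 mm, d_i = 102 mm
I = π(d_o⁴ − d_i⁴)/64 = π(135⁴ − 102.0⁴)/64 = 1.099×10^7 mm⁴
I = 1.099×10^7 mm⁴ = 1.099×10^-5 m⁴
Effective length L_e = K·L = 1 × 3.01 = 3.010 m
P_cr = π²EI / L_e² = π² × 120×10⁹ × 1.099×10^-5 / 3.010² = 1.437×10^6 N
Factor of safety n = P_cr / P = 1436.8 / 781 = 1.84

n ≈ 1.84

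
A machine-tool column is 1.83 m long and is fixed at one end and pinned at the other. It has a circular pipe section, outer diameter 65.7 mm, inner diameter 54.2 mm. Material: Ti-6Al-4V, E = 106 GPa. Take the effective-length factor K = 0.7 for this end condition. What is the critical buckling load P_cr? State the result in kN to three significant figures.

d_o = 65.7 mm, d_i = 54.2 mm
I = π(d_o⁴ − d_i⁴)/64 = π(65.7⁴ − 54.20⁴)/64 = 4.910×10^5 mm⁴
I = 4.910×10^5 mm⁴ = 4.910×10^-7 m⁴
Effective length L_e = K·L = 0.7 × 1.83 = 1.281 m
P_cr = π²EI / L_e² = π² × 106×10⁹ × 4.910×10^-7 / 1.281² = 3.130×10^5 N

P_cr ≈ 313 kN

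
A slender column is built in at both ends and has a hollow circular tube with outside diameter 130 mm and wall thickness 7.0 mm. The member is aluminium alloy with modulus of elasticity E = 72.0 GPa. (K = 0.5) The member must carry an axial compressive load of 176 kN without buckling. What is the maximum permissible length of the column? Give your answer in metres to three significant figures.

L_max ≈ 9.10 m

Inner diameter d_i = 130 − 2×7.0 = 116.0 mm
I = π(d_o⁴ − d_i⁴)/64 = π(130⁴ − 116.0⁴)/64 = 5.132×10^6 mm⁴
I = 5.132×10^-6 m⁴
At the buckling limit P_cr = P = 1.760×10^5 N
From P_cr = π²EI/(K·L)²:  L = (1/K)·√(π²EI/P_cr) = (1/0.5)·√(π²×7.20×10^10×5.132×10^-6/1.760×10^5)
L = 9.10 m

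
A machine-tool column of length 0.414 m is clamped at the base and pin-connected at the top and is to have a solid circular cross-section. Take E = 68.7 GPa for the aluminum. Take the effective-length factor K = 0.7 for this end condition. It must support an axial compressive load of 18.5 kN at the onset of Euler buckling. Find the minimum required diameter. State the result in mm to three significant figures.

d ≈ 14.7 mm

L_e = K·L = 0.7 × 0.414 = 0.2898 m
Required I = P_cr·L_e²/(π²E) = 1.850×10^4 × 0.2898² / (π² × 6.87×10^10) = 2.291×10^-9 m⁴
I_req = 2.291×10^3 mm⁴
Solid circle: I = πd⁴/64  ⇒  d = (64I/π)^(1/4) = (64×2.291×10^3/π)^(1/4) = 14.7 mm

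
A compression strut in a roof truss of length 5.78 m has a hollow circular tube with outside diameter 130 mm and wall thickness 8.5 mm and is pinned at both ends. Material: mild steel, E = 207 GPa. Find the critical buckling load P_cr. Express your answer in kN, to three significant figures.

P_cr ≈ 368 kN

Inner diameter d_i = 130 − 2×8.5 = 113.0 mm
I = π(d_o⁴ − d_i⁴)/64 = π(130⁴ − 113.0⁴)/64 = 6.016×10^6 mm⁴
I = 6.016×10^6 mm⁴ = 6.016×10^-6 m⁴
Effective length L_e = K·L = 1 × 5.78 = 5.780 m
P_cr = π²EI / L_e² = π² × 207×10⁹ × 6.016×10^-6 / 5.780² = 3.679×10^5 N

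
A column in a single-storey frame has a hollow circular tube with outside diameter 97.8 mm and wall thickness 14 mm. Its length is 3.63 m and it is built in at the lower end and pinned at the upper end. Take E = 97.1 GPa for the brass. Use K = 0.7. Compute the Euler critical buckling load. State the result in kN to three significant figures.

P_cr ≈ 494 kN

Inner diameter d_i = 97.8 − 2×14 = 69.80 mm
I = π(d_o⁴ − d_i⁴)/64 = π(97.8⁴ − 69.80⁴)/64 = 3.326×10^6 mm⁴
I = 3.326×10^6 mm⁴ = 3.326×10^-6 m⁴
Effective length L_e = K·L = 0.7 × 3.63 = 2.541 m
P_cr = π²EI / L_e² = π² × 97.1×10⁹ × 3.326×10^-6 / 2.541² = 4.936×10^5 N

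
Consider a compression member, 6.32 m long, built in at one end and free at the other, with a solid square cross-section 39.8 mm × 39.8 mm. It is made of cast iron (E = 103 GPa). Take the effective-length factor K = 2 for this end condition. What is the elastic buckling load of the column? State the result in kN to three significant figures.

I = a⁴/12 = 39.8⁴/12 = 2.091×10^5 mm⁴
I = 2.091×10^5 mm⁴ = 2.091×10^-7 m⁴
Effective length L_e = K·L = 2 × 6.32 = 12.64 m
P_cr = π²EI / L_e² = π² × 103×10⁹ × 2.091×10^-7 / 12.64² = 1.330×10^3 N

P_cr ≈ 1.33 kN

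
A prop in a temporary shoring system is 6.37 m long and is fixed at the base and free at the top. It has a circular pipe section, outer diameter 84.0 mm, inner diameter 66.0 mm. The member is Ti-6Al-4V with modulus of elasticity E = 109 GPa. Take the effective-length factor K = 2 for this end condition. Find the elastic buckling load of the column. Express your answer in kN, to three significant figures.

P_cr ≈ 10.0 kN

d_o = 84.0 mm, d_i = 66.0 mm
I = π(d_o⁴ − d_i⁴)/64 = π(84.0⁴ − 66.00⁴)/64 = 1.513×10^6 mm⁴
I = 1.513×10^6 mm⁴ = 1.513×10^-6 m⁴
Effective length L_e = K·L = 2 × 6.37 = 12.74 m
P_cr = π²EI / L_e² = π² × 109×10⁹ × 1.513×10^-6 / 12.74² = 1.002×10^4 N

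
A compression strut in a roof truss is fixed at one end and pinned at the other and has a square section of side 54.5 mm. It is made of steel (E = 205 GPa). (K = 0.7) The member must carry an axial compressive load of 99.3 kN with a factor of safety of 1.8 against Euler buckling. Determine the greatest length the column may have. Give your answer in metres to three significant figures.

I = a⁴/12 = 54.5⁴/12 = 7.352×10^5 mm⁴
I = 7.352×10^-7 m⁴
Required critical load P_cr = n·P = 1.8 × 99.3 = 178.7 kN = 1.787×10^5 N
From P_cr = π²EI/(K·L)²:  L = (1/K)·√(π²EI/P_cr) = (1/0.7)·√(π²×2.05×10^11×7.352×10^-7/1.787×10^5)
L = 4.12 m

L_max ≈ 4.12 m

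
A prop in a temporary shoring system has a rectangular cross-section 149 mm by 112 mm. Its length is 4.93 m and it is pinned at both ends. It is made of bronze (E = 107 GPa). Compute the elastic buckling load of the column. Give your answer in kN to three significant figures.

P_cr ≈ 758 kN

Buckling occurs about the weak axis: I_min = h·b³/12 with b = 112 mm (the shorter side).
I_min = 149×112³/12 = 1.744×10^7 mm⁴
I = 1.744×10^7 mm⁴ = 1.744×10^-5 m⁴
Effective length L_e = K·L = 1 × 4.93 = 4.930 m
P_cr = π²EI / L_e² = π² × 107×10⁹ × 1.744×10^-5 / 4.930² = 7.580×10^5 N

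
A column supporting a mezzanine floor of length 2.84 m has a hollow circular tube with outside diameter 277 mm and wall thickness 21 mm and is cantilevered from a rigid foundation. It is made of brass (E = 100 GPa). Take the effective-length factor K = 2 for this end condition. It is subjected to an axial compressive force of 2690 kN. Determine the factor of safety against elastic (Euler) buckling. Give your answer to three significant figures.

Inner diameter d_i = 277 − 2×21 = 235.0 mm
I = π(d_o⁴ − d_i⁴)/64 = π(277⁴ − 235.0⁴)/64 = 1.393×10^8 mm⁴
I = 1.393×10^8 mm⁴ = 1.393×10^-4 m⁴
Effective length L_e = K·L = 2 × 2.84 = 5.680 m
P_cr = π²EI / L_e² = π² × 100×10⁹ × 1.393×10^-4 / 5.680² = 4.261×10^6 N
Factor of safety n = P_cr / P = 4261.0 / 2690 = 1.58

n ≈ 1.58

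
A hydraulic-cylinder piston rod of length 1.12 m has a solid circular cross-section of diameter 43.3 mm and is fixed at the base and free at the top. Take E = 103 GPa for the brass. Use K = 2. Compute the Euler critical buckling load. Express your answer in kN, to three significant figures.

P_cr ≈ 35.0 kN

I = πd⁴/64 = π×43.3⁴/64 = 1.726×10^5 mm⁴
I = 1.726×10^5 mm⁴ = 1.726×10^-7 m⁴
Effective length L_e = K·L = 2 × 1.12 = 2.240 m
P_cr = π²EI / L_e² = π² × 103×10⁹ × 1.726×10^-7 / 2.240² = 3.496×10^4 N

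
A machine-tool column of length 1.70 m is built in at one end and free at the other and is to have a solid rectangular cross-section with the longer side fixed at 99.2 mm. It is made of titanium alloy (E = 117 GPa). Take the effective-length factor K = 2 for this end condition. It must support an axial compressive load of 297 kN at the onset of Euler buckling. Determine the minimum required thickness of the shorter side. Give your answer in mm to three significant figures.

b ≈ 71.1 mm

L_e = K·L = 2 × 1.70 = 3.400 m
Required I = P_cr·L_e²/(π²E) = 2.970×10^5 × 3.400² / (π² × 1.17×10^11) = 2.973×10^-6 m⁴
I_req = 2.973×10^6 mm⁴
Rectangle, weak axis: I_min = h·b³/12 with h = 99.2 mm fixed  ⇒  b = (12I/h)^(1/3) = 71.1 mm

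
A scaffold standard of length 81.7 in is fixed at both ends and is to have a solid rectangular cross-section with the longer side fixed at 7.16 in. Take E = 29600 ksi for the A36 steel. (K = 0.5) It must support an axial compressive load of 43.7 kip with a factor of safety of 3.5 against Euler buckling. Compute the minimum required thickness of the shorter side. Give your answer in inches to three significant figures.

Required P_cr = n·P = 3.5 × 43.7 = 153.0 kip
L_e = K·L = 0.5 × 81.7 = 40.85 in
Required I = P_cr·L_e²/(π²E) = 1.530×10^5 × 40.85² / (π² × 2.96×10^7) = 0.8737 in⁴
Rectangle, weak axis: I_min = h·b³/12 with h = 7.16 in fixed  ⇒  b = (12I/h)^(1/3) = 1.14 in

b ≈ 1.14 in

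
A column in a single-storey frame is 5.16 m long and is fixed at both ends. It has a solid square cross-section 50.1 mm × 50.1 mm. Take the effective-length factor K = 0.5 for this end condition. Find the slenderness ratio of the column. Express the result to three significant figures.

I = a⁴/12 = 50.1⁴/12 = 5.250×10^5 mm⁴
A = 2.510×10^3 mm²;  r_min = √(I/A) = √(5.250×10^5/2.510×10^3) = 14.46 mm
L_e = K·L = 0.5 × 5.16 m = 2.580 m = 2580.0 mm
λ = L_e / r_min = 2580.0 / 14.46 = 178

λ ≈ 178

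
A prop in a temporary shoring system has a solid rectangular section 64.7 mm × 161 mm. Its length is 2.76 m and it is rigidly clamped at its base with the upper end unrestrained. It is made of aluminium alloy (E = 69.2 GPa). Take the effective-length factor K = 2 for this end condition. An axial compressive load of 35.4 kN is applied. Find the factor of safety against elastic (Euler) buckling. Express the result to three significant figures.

Buckling occurs about the weak axis: I_min = h·b³/12 with b = 64.7 mm (the shorter side).
I_min = 161×64.7³/12 = 3.634×10^6 mm⁴
I = 3.634×10^6 mm⁴ = 3.634×10^-6 m⁴
Effective length L_e = K·L = 2 × 2.76 = 5.520 m
P_cr = π²EI / L_e² = π² × 69.2×10⁹ × 3.634×10^-6 / 5.520² = 8.145×10^4 N
Factor of safety n = P_cr / P = 81.449 / 35.4 = 2.30

n ≈ 2.30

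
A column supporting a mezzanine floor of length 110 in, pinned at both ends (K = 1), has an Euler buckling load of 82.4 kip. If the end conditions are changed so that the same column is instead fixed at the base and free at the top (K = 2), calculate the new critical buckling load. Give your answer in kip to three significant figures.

P_cr ≈ 20.6 kip

P_cr ∝ 1/K², so P_cr,new = P_cr,old × (K_old/K_new)² = 82.4 × (1/2)²
= 82.4 × 0.2500 = 20.6 kip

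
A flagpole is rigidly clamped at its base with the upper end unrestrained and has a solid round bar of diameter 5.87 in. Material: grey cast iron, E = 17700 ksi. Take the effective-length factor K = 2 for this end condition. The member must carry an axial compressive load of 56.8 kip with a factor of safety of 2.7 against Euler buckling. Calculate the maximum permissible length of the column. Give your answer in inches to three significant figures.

L_max ≈ 129 in

I = πd⁴/64 = π×5.87⁴/64 = 58.28 in⁴
Required critical load P_cr = n·P = 2.7 × 56.8 = 153.4 kip = 1.534×10^5 lb
From P_cr = π²EI/(K·L)²:  L = (1/K)·√(π²EI/P_cr) = (1/2)·√(π²×1.77×10^7×58.28/1.534×10^5)
L = 129 in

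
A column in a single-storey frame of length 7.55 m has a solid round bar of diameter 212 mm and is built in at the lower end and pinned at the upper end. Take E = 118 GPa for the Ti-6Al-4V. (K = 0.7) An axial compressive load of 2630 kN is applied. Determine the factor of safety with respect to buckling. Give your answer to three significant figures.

I = πd⁴/64 = π×212⁴/64 = 9.915×10^7 mm⁴
I = 9.915×10^7 mm⁴ = 9.915×10^-5 m⁴
Effective length L_e = K·L = 0.7 × 7.55 = 5.285 m
P_cr = π²EI / L_e² = π² × 118×10⁹ × 9.915×10^-5 / 5.285² = 4.134×10^6 N
Factor of safety n = P_cr / P = 4134.3 / 2630 = 1.57

n ≈ 1.57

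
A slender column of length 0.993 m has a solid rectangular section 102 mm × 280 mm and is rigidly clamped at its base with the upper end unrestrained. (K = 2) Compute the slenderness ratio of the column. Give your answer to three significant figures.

λ ≈ 67.4

For a rectangle r_min = b/√12 = 102/√12 = 29.44 mm
L_e = K·L = 2 × 0.993 m = 1.986 m = 1986.0 mm
λ = L_e / r_min = 1986.0 / 29.44 = 67.4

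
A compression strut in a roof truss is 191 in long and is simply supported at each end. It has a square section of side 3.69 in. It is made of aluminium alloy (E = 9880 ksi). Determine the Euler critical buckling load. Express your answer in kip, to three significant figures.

I = a⁴/12 = 3.69⁴/12 = 15.45 in⁴
Effective length L_e = K·L = 1 × 191 = 191.0 in
P_cr = π²EI / L_e² = π² × 9880×10³ × 15.45 / 191.0² = 4.130×10^4 lb

P_cr ≈ 41.3 kip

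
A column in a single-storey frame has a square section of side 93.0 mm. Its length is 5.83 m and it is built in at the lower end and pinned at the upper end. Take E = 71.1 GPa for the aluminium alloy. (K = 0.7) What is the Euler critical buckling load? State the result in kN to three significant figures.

P_cr ≈ 263 kN

I = a⁴/12 = 93.0⁴/12 = 6.234×10^6 mm⁴
I = 6.234×10^6 mm⁴ = 6.234×10^-6 m⁴
Effective length L_e = K·L = 0.7 × 5.83 = 4.081 m
P_cr = π²EI / L_e² = π² × 71.1×10⁹ × 6.234×10^-6 / 4.081² = 2.627×10^5 N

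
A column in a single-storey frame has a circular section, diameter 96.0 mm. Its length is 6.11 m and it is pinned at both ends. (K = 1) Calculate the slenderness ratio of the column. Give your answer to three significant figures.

For a solid circle r = d/4 = 96.0/4 = 24.00 mm
L_e = K·L = 1 × 6.11 m = 6.110 m = 6110.0 mm
λ = L_e / r_min = 6110.0 / 24.00 = 255

λ ≈ 255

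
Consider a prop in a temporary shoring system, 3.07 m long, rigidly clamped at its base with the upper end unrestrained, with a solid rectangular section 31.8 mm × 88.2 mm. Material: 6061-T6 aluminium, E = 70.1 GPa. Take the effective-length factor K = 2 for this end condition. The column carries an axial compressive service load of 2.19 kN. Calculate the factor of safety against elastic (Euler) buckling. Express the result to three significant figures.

Buckling occurs about the weak axis: I_min = h·b³/12 with b = 31.8 mm (the shorter side).
I_min = 88.2×31.8³/12 = 2.364×10^5 mm⁴
I = 2.364×10^5 mm⁴ = 2.364×10^-7 m⁴
Effective length L_e = K·L = 2 × 3.07 = 6.140 m
P_cr = π²EI / L_e² = π² × 70.1×10⁹ × 2.364×10^-7 / 6.140² = 4.338×10^3 N
Factor of safety n = P_cr / P = 4.3376 / 2.19 = 1.98

n ≈ 1.98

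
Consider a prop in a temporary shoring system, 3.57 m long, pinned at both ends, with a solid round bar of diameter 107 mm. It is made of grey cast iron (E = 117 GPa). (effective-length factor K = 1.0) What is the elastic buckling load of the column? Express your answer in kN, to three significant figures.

I = πd⁴/64 = π×107⁴/64 = 6.434×10^6 mm⁴
I = 6.434×10^6 mm⁴ = 6.434×10^-6 m⁴
Effective length L_e = K·L = 1 × 3.57 = 3.570 m
P_cr = π²EI / L_e² = π² × 117×10⁹ × 6.434×10^-6 / 3.570² = 5.830×10^5 N

P_cr ≈ 583 kN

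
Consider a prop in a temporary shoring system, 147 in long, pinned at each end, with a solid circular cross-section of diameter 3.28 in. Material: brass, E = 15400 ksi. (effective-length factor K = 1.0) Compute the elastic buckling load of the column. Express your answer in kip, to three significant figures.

P_cr ≈ 40.0 kip

I = πd⁴/64 = π×3.28⁴/64 = 5.682 in⁴
Effective length L_e = K·L = 1 × 147 = 147.0 in
P_cr = π²EI / L_e² = π² × 15400×10³ × 5.682 / 147.0² = 3.996×10^4 lb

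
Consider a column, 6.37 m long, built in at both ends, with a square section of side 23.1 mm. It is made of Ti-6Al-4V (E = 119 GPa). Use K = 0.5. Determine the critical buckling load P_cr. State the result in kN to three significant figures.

I = a⁴/12 = 23.1⁴/12 = 2.373×10^4 mm⁴
I = 2.373×10^4 mm⁴ = 2.373×10^-8 m⁴
Effective length L_e = K·L = 0.5 × 6.37 = 3.185 m
P_cr = π²EI / L_e² = π² × 119×10⁹ × 2.373×10^-8 / 3.185² = 2.747×10^3 N

P_cr ≈ 2.75 kN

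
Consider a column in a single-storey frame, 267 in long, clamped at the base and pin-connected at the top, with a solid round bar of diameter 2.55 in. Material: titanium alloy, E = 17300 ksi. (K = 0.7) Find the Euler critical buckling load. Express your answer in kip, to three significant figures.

I = πd⁴/64 = π×2.55⁴/64 = 2.076 in⁴
Effective length L_e = K·L = 0.7 × 267 = 186.9 in
P_cr = π²EI / L_e² = π² × 17300×10³ × 2.076 / 186.9² = 1.015×10^4 lb

P_cr ≈ 10.1 kip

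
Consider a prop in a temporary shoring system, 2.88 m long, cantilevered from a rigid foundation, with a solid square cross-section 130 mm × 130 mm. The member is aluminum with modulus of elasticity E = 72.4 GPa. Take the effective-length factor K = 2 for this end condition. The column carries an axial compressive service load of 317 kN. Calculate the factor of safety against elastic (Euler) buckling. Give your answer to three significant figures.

I = a⁴/12 = 130⁴/12 = 2.380×10^7 mm⁴
I = 2.380×10^7 mm⁴ = 2.380×10^-5 m⁴
Effective length L_e = K·L = 2 × 2.88 = 5.760 m
P_cr = π²EI / L_e² = π² × 72.4×10⁹ × 2.380×10^-5 / 5.760² = 5.126×10^5 N
Factor of safety n = P_cr / P = 512.61 / 317 = 1.62

n ≈ 1.62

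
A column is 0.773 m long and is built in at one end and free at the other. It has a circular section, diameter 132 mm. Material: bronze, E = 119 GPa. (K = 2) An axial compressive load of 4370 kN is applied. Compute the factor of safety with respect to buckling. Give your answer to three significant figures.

n ≈ 1.68

I = πd⁴/64 = π×132⁴/64 = 1.490×10^7 mm⁴
I = 1.490×10^7 mm⁴ = 1.490×10^-5 m⁴
Effective length L_e = K·L = 2 × 0.773 = 1.546 m
P_cr = π²EI / L_e² = π² × 119×10⁹ × 1.490×10^-5 / 1.546² = 7.323×10^6 N
Factor of safety n = P_cr / P = 7323.1 / 4370 = 1.68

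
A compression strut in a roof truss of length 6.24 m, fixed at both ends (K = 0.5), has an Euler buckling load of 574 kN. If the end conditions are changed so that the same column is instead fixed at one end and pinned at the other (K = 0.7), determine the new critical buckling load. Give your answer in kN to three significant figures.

P_cr ≈ 293 kN

P_cr ∝ 1/K², so P_cr,new = P_cr,old × (K_old/K_new)² = 574 × (0.5/0.7)²
= 574 × 0.5102 = 293 kN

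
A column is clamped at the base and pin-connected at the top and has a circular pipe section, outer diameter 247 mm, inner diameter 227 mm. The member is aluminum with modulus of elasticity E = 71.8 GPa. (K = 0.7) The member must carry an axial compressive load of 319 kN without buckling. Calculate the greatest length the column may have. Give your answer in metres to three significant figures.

L_max ≈ 15.4 m

d_o = 247 mm, d_i = 227 mm
I = π(d_o⁴ − d_i⁴)/64 = π(247⁴ − 227.0⁴)/64 = 5.237×10^7 mm⁴
I = 5.237×10^-5 m⁴
At the buckling limit P_cr = P = 3.190×10^5 N
From P_cr = π²EI/(K·L)²:  L = (1/K)·√(π²EI/P_cr) = (1/0.7)·√(π²×7.18×10^10×5.237×10^-5/3.190×10^5)
L = 15.4 m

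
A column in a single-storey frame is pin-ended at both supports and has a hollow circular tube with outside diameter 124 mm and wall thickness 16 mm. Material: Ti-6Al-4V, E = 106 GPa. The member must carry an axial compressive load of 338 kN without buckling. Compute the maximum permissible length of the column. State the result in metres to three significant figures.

L_max ≈ 5.00 m

Inner diameter d_i = 124 − 2×16 = 92.00 mm
I = π(d_o⁴ − d_i⁴)/64 = π(124⁴ − 92.00⁴)/64 = 8.089×10^6 mm⁴
I = 8.089×10^-6 m⁴
At the buckling limit P_cr = P = 3.380×10^5 N
From P_cr = π²EI/(K·L)²:  L = (1/K)·√(π²EI/P_cr) = (1/1)·√(π²×1.06×10^11×8.089×10^-6/3.380×10^5)
L = 5.00 m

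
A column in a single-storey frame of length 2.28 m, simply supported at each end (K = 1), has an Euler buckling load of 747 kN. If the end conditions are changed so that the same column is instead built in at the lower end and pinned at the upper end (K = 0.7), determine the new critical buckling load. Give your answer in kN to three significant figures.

P_cr ≈ 1520 kN

P_cr ∝ 1/K², so P_cr,new = P_cr,old × (K_old/K_new)² = 747 × (1/0.7)²
= 747 × 2.041 = 1520 kN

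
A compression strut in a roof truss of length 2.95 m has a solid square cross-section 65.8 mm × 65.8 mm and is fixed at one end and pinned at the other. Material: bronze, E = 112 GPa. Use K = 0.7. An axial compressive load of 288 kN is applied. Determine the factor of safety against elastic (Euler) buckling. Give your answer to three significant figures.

n ≈ 1.41

I = a⁴/12 = 65.8⁴/12 = 1.562×10^6 mm⁴
I = 1.562×10^6 mm⁴ = 1.562×10^-6 m⁴
Effective length L_e = K·L = 0.7 × 2.95 = 2.065 m
P_cr = π²EI / L_e² = π² × 112×10⁹ × 1.562×10^-6 / 2.065² = 4.049×10^5 N
Factor of safety n = P_cr / P = 404.95 / 288 = 1.41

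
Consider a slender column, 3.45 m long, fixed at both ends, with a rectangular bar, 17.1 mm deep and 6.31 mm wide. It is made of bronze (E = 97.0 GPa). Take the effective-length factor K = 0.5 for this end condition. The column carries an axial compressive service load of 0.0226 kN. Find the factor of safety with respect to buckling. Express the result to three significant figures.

n ≈ 5.10

Buckling occurs about the weak axis: I_min = h·b³/12 with b = 6.31 mm (the shorter side).
I_min = 17.1×6.31³/12 = 358.0 mm⁴
I = 358.0 mm⁴ = 3.580×10^-10 m⁴
Effective length L_e = K·L = 0.5 × 3.45 = 1.725 m
P_cr = π²EI / L_e² = π² × 97.0×10⁹ × 3.580×10^-10 / 1.725² = 115.2 N
Factor of safety n = P_cr / P = 0.11519 / 0.0226 = 5.10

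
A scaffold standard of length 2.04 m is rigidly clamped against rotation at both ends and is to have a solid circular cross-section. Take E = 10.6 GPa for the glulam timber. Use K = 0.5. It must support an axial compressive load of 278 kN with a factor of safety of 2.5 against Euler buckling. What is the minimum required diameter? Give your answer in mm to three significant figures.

d ≈ 109 mm

Required P_cr = n·P = 2.5 × 278 = 695.0 kN
L_e = K·L = 0.5 × 2.04 = 1.020 m
Required I = P_cr·L_e²/(π²E) = 6.950×10^5 × 1.020² / (π² × 1.06×10^10) = 6.912×10^-6 m⁴
I_req = 6.912×10^6 mm⁴
Solid circle: I = πd⁴/64  ⇒  d = (64I/π)^(1/4) = (64×6.912×10^6/π)^(1/4) = 109 mm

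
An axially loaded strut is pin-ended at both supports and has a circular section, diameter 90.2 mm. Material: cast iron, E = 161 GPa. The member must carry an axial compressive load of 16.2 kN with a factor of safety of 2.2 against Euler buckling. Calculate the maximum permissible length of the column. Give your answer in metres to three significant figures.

L_max ≈ 12.0 m

I = πd⁴/64 = π×90.2⁴/64 = 3.249×10^6 mm⁴
I = 3.249×10^-6 m⁴
Required critical load P_cr = n·P = 2.2 × 16.2 = 35.64 kN = 3.564×10^4 N
From P_cr = π²EI/(K·L)²:  L = (1/K)·√(π²EI/P_cr) = (1/1)·√(π²×1.61×10^11×3.249×10^-6/3.564×10^4)
L = 12.0 m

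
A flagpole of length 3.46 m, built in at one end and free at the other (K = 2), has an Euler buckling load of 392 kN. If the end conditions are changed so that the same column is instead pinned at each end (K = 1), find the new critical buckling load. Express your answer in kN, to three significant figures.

P_cr ∝ 1/K², so P_cr,new = P_cr,old × (K_old/K_new)² = 392 × (2/1)²
= 392 × 4.000 = 1570 kN

P_cr ≈ 1570 kN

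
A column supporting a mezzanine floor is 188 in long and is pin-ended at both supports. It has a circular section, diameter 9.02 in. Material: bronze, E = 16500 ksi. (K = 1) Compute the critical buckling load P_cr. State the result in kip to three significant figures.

P_cr ≈ 1500 kip

I = πd⁴/64 = π×9.02⁴/64 = 324.9 in⁴
Effective length L_e = K·L = 1 × 188 = 188.0 in
P_cr = π²EI / L_e² = π² × 16500×10³ × 324.9 / 188.0² = 1.497×10^6 lb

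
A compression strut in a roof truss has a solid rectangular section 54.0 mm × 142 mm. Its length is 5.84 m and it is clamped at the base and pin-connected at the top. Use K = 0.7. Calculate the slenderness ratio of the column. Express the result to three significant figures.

For a rectangle r_min = b/√12 = 54.0/√12 = 15.59 mm
L_e = K·L = 0.7 × 5.84 m = 4.088 m = 4088.0 mm
λ = L_e / r_min = 4088.0 / 15.59 = 262

λ ≈ 262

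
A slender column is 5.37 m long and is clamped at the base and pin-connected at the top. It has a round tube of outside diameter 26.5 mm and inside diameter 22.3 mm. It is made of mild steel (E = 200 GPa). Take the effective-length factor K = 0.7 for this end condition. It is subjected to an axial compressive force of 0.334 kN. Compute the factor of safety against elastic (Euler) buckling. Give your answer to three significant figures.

n ≈ 5.05

d_o = 26.5 mm, d_i = 22.3 mm
I = π(d_o⁴ − d_i⁴)/64 = π(26.5⁴ − 22.30⁴)/64 = 1.207×10^4 mm⁴
I = 1.207×10^4 mm⁴ = 1.207×10^-8 m⁴
Effective length L_e = K·L = 0.7 × 5.37 = 3.759 m
P_cr = π²EI / L_e² = π² × 200×10⁹ × 1.207×10^-8 / 3.759² = 1.686×10^3 N
Factor of safety n = P_cr / P = 1.6859 / 0.334 = 5.05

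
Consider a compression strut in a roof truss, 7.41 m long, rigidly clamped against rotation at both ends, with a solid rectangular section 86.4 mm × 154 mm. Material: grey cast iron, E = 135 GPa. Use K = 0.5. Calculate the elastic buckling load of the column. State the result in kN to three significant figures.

Buckling occurs about the weak axis: I_min = h·b³/12 with b = 86.4 mm (the shorter side).
I_min = 154×86.4³/12 = 8.277×10^6 mm⁴
I = 8.277×10^6 mm⁴ = 8.277×10^-6 m⁴
Effective length L_e = K·L = 0.5 × 7.41 = 3.705 m
P_cr = π²EI / L_e² = π² × 135×10⁹ × 8.277×10^-6 / 3.705² = 8.034×10^5 N

P_cr ≈ 803 kN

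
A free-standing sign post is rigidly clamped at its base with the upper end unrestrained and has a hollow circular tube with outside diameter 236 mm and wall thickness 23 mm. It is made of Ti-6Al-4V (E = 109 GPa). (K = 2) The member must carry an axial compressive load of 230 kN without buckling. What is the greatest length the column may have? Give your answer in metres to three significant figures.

L_max ≈ 10.2 m

Inner diameter d_i = 236 − 2×23 = 190.0 mm
I = π(d_o⁴ − d_i⁴)/64 = π(236⁴ − 190.0⁴)/64 = 8.830×10^7 mm⁴
I = 8.830×10^-5 m⁴
At the buckling limit P_cr = P = 2.300×10^5 N
From P_cr = π²EI/(K·L)²:  L = (1/K)·√(π²EI/P_cr) = (1/2)·√(π²×1.09×10^11×8.830×10^-5/2.300×10^5)
L = 10.2 m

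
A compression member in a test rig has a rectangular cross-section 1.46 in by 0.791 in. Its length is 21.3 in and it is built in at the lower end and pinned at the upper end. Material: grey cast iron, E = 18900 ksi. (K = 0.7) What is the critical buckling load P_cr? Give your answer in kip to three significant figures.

P_cr ≈ 50.5 kip

Buckling occurs about the weak axis: I_min = h·b³/12 with b = 0.791 in (the shorter side).
I_min = 1.46×0.791³/12 = 6.021×10^-2 in⁴
Effective length L_e = K·L = 0.7 × 21.3 = 14.91 in
P_cr = π²EI / L_e² = π² × 18900×10³ × 6.021×10^-2 / 14.91² = 5.053×10^4 lb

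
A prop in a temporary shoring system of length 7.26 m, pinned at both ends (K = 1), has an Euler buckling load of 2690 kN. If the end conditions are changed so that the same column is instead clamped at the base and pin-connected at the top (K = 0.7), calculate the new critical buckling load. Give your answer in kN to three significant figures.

P_cr ≈ 5490 kN

P_cr ∝ 1/K², so P_cr,new = P_cr,old × (K_old/K_new)² = 2690 × (1/0.7)²
= 2690 × 2.041 = 5490 kN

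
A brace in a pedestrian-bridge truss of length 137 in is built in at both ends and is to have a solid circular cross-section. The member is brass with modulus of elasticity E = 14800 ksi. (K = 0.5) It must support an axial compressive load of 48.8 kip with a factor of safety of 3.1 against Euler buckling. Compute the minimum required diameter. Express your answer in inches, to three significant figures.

Required P_cr = n·P = 3.1 × 48.8 = 151.3 kip
L_e = K·L = 0.5 × 137 = 68.50 in
Required I = P_cr·L_e²/(π²E) = 1.513×10^5 × 68.50² / (π² × 1.48×10^7) = 4.860 in⁴
Solid circle: I = πd⁴/64  ⇒  d = (64I/π)^(1/4) = (64×4.860/π)^(1/4) = 3.15 in

d ≈ 3.15 in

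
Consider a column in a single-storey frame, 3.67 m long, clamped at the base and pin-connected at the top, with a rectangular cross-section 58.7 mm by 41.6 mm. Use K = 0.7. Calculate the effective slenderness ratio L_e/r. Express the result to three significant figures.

λ ≈ 214

For a rectangle r_min = b/√12 = 41.6/√12 = 12.01 mm
L_e = K·L = 0.7 × 3.67 m = 2.569 m = 2569.0 mm
λ = L_e / r_min = 2569.0 / 12.01 = 214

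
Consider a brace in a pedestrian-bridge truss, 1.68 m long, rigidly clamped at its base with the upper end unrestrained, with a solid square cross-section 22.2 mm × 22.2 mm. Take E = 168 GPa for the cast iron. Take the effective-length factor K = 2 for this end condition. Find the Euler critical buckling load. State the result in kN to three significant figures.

I = a⁴/12 = 22.2⁴/12 = 2.024×10^4 mm⁴
I = 2.024×10^4 mm⁴ = 2.024×10^-8 m⁴
Effective length L_e = K·L = 2 × 1.68 = 3.360 m
P_cr = π²EI / L_e² = π² × 168×10⁹ × 2.024×10^-8 / 3.360² = 2.973×10^3 N

P_cr ≈ 2.97 kN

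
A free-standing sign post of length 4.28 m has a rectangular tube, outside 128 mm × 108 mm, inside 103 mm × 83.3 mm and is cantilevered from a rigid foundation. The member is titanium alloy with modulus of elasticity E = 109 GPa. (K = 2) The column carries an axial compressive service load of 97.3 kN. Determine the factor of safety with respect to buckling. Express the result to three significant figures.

Weak-axis I_min = (h_o·b_o³ − h_i·b_i³)/12 with b_o = 108, b_i = 83.30 mm (shorter outer/inner sides).
I_min = (128×108³ − 103.0×83.30³)/12 = 8.476×10^6 mm⁴
I = 8.476×10^6 mm⁴ = 8.476×10^-6 m⁴
Effective length L_e = K·L = 2 × 4.28 = 8.560 m
P_cr = π²EI / L_e² = π² × 109×10⁹ × 8.476×10^-6 / 8.560² = 1.244×10^5 N
Factor of safety n = P_cr / P = 124.44 / 97.3 = 1.28

n ≈ 1.28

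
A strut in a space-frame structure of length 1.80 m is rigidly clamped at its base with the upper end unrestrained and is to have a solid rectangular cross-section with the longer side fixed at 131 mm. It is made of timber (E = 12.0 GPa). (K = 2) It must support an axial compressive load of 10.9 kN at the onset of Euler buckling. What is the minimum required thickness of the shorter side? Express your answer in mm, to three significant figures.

L_e = K·L = 2 × 1.80 = 3.600 m
Required I = P_cr·L_e²/(π²E) = 1.090×10^4 × 3.600² / (π² × 1.20×10^10) = 1.193×10^-6 m⁴
I_req = 1.193×10^6 mm⁴
Rectangle, weak axis: I_min = h·b³/12 with h = 131 mm fixed  ⇒  b = (12I/h)^(1/3) = 47.8 mm

b ≈ 47.8 mm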